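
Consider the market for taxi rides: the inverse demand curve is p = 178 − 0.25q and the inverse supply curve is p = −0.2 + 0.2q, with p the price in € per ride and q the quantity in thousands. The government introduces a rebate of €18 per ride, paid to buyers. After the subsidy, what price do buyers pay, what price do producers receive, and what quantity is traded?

Rewrite in direct form: qd = 712 − 4p and qs = 5p + 1.
Without the subsidy, 712 − 4p = 5p + 1 gives 9p = 711, so p* = €79 and q* = 396.
With a per-unit subsidy paid to buyers, each effectively pays p − 18, so demand becomes qd = 712 − 4(p − 18).
Solving gives q = 436 with buyers paying €69 and producers receiving €87 (the €18 wedge).

Buyers pay €69; producers receive €87; quantity = 436.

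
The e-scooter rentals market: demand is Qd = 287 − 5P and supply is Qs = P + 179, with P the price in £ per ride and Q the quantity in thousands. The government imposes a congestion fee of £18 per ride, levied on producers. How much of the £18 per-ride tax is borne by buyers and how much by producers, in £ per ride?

Without the tax, 287 − 5P = P + 179 gives 6P = 108, so P* = £18 and Q* = 197.
With the tax collected from producers, supply shifts: Qs = (P − 18) + 179.
New equilibrium: buyers pay £21, producers receive £3, Q = 182. (Wedge: Pb − Ps = 18.)
Burden on buyers: £3; on producers: £15. (They sum to £18.)

Buyers bear £3 per ride; producers bear £15 per ride.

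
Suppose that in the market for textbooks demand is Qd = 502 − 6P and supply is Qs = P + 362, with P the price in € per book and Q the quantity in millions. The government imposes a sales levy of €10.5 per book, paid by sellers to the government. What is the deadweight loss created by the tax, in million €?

Before the tax: set 502 − 6P = P + 362 → P* = €20, Q* = 382.
With the tax collected from sellers, supply shifts: Qs = (P − 10.5) + 362.
New equilibrium: consumers pay €21.5, sellers receive €11, Q = 373. (Wedge: Pb − Ps = 10.5.)
Quantity falls by |ΔQ| = |382 − 373| = 9.
DWL = ½ · t · |ΔQ| = ½ · 10.5 · 9 = €47.25.

Deadweight loss = €47.25 million.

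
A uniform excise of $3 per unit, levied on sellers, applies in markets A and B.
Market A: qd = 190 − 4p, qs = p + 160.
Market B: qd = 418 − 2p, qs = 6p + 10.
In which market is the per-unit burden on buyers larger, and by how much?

Market B, by $1.65.

Market A: pre-tax p* = $6, q* = 166; post-tax q = 163.6; per-unit burden on buyers = $0.6.
Market B: pre-tax p* = $51, q* = 316; post-tax q = 311.5; per-unit burden on buyers = $2.25.
Difference: $0.6 vs $2.25 → market B is larger by $1.65.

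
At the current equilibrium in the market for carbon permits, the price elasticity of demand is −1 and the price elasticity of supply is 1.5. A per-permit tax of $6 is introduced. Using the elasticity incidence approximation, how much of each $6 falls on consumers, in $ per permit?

Incidence ratio: consumers' share ≈ εs / (εs + |εd|) = 1.5 / (1.5 + 1) = 0.6.
So consumers bear ≈ 0.6 × $6 = $3.6; producers bear $2.4.

Consumers bear ≈ $3.6 per permit.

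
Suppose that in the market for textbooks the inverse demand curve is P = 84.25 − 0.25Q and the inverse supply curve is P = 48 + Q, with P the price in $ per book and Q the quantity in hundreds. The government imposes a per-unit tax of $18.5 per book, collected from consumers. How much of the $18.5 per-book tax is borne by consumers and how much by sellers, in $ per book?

Consumers bear $3.7 per book; sellers bear $14.8 per book.

Inverting to Q(P) form: Qd = 337 − 4P; Qs = P − 48.
Before the tax: set 337 − 4P = P − 48 → P* = $77, Q* = 29.
With the tax collected from consumers, demand (in seller-price terms) shifts: Qd = 337 − 4(P + 18.5).
Solving gives Q = 14.2 with consumers paying $80.7 and sellers receiving $62.2 (the $18.5 wedge).
Burden on consumers: $3.7; on sellers: $14.8. (They sum to $18.5.)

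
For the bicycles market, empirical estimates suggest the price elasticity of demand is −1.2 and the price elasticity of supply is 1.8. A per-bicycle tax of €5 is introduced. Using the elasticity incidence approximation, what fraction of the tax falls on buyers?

Incidence ratio: buyers' share ≈ εs / (εs + |εd|) = 1.8 / (1.8 + 1.2) = 0.6.
Supply is the more elastic side, so buyers bear the larger share.

Buyers' share ≈ 0.6.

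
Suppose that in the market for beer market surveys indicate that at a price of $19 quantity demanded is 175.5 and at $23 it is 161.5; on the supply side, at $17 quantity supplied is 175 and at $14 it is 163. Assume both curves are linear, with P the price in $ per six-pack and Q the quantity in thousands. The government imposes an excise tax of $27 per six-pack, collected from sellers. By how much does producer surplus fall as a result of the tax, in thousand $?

Producer surplus falls by $1937.88 thousand.

Demand slope: (161.5 − 175.5)/(23 − 19) = -3.5, so Qd = 242 − 3.5P.
Supply slope: (163 − 175)/(14 − 17) = 4, so Qs = 4P + 107.
Before the tax: set 242 − 3.5P = 4P + 107 → P* = $18, Q* = 179.
With the tax collected from sellers, supply shifts: Qs = 4(P − 27) + 107.
New equilibrium: consumers pay $32.4, sellers receive $5.4, Q = 128.6. (Wedge: Pb − Ps = 27.)
ΔPS is the trapezoid between Q = 128.6 and Q = 179 of height $12.6: ½ · (179 + 128.6) · 12.6 = $1937.88.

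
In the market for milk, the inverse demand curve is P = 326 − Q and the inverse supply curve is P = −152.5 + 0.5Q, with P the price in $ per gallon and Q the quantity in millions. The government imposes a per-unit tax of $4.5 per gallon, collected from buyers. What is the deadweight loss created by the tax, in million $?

Rewrite in direct form: Qd = 326 − P and Qs = 2P + 305.
Before the tax: set 326 − P = 2P + 305 → P* = $7, Q* = 319.
With the tax collected from buyers, demand (in seller-price terms) shifts: Qd = 326 − (P + 4.5).
New equilibrium: buyers pay $10, suppliers receive $5.5, Q = 316. (Wedge: Pb − Ps = 4.5.)
Quantity falls by |ΔQ| = |319 − 316| = 3.
DWL = ½ · t · |ΔQ| = ½ · 4.5 · 3 = $6.75.

Deadweight loss = $6.75 million.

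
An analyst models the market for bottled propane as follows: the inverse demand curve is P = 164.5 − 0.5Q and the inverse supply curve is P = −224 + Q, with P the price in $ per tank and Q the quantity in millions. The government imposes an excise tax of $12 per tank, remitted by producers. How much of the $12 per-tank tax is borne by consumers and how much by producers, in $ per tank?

Inverting to Q(P) form: Qd = 329 − 2P; Qs = P + 224.
Before the tax: set 329 − 2P = P + 224 → P* = $35, Q* = 259.
With the tax collected from producers, supply shifts: Qs = (P − 12) + 224.
Solving gives Q = 251 with consumers paying $39 and producers receiving $27 (the $12 wedge).
Burden on consumers: $4; on producers: $8. (They sum to $12.)
The less price-elastic side of the market bears the larger share of a per-unit tax.

Consumers bear $4 per tank; producers bear $8 per tank.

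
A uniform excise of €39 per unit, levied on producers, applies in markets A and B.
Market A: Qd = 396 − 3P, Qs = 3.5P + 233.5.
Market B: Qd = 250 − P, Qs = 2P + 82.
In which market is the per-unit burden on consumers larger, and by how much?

Market A: pre-tax P* = €25, Q* = 321; post-tax Q = 258; per-unit burden on consumers = €21.
Market B: pre-tax P* = €56, Q* = 194; post-tax Q = 168; per-unit burden on consumers = €26.
Difference: €21 vs €26 → market B is larger by €5.

Market B, by €5.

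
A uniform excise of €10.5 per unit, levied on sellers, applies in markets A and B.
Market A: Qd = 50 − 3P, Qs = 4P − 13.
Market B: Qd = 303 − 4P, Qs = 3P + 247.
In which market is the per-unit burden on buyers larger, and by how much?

Market A: pre-tax P* = €9, Q* = 23; post-tax Q = 5; per-unit burden on buyers = €6.
Market B: pre-tax P* = €8, Q* = 271; post-tax Q = 253; per-unit burden on buyers = €4.5.
Difference: €6 vs €4.5 → market A is larger by €1.5.

Market A, by €1.5.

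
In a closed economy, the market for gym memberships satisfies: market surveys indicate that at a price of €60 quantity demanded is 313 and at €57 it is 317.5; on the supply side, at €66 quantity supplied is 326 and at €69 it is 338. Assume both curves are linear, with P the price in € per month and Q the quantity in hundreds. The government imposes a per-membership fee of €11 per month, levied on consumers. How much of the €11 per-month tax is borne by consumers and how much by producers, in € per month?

Demand slope: (317.5 − 313)/(57 − 60) = -1.5, so Qd = 403 − 1.5P.
Supply slope: (338 − 326)/(69 − 66) = 4, so Qs = 4P + 62.
Before the tax: set 403 − 1.5P = 4P + 62 → P* = €62, Q* = 310.
With the tax collected from consumers, demand (in seller-price terms) shifts: Qd = 403 − 1.5(P + 11).
New equilibrium: consumers pay €70, producers receive €59, Q = 298. (Wedge: Pb − Ps = 11.)
Burden on consumers: €8; on producers: €3. (They sum to €11.)
The less price-elastic side of the market bears the larger share of a per-unit tax.

Consumers bear €8 per month; producers bear €3 per month.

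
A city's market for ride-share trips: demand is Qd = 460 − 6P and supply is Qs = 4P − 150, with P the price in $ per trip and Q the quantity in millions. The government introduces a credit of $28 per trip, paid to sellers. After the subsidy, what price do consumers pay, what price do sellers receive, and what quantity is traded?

Without the subsidy, 460 − 6P = 4P − 150 gives 10P = 610, so P* = $61 and Q* = 94.
With a per-unit subsidy paid to sellers, each receives P + 28 per unit sold, so supply becomes Qs = 4(P + 28) − 150.
New equilibrium: consumers pay $49.8, sellers receive $77.8, Q = 161.2. (Wedge: Pb − Ps = −28.)

Consumers pay $49.8; sellers receive $77.8; quantity = 161.2.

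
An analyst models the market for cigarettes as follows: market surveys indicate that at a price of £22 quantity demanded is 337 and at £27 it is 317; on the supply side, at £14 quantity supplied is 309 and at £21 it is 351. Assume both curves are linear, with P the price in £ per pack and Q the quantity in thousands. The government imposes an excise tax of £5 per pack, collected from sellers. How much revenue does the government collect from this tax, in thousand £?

Demand slope: (317 − 337)/(27 − 22) = -4, so Qd = 425 − 4P.
Supply slope: (351 − 309)/(21 − 14) = 6, so Qs = 6P + 225.
Without the tax, 425 − 4P = 6P + 225 gives 10P = 200, so P* = £20 and Q* = 345.
With the tax collected from sellers, supply shifts: Qs = 6(P − 5) + 225.
Solving gives Q = 333 with consumers paying £23 and sellers receiving £18 (the £5 wedge).
Revenue = t · Q = 5 · 333 = £1665.

Tax revenue = £1665 thousand.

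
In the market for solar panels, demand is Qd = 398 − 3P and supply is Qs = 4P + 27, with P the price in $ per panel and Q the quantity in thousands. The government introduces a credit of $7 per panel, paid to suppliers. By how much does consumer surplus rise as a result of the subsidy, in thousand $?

Consumer surplus rises by $980 thousand.

Before the subsidy: set 398 − 3P = 4P + 27 → P* = $53, Q* = 239.
With a per-unit subsidy paid to suppliers, each receives P + 7 per unit sold, so supply becomes Qs = 4(P + 7) + 27.
Solving gives Q = 251 with buyers paying $49 and suppliers receiving $56 (the $7 wedge).
ΔCS is the trapezoid between Q = 251 and Q = 239 of height $4: ½ · (239 + 251) · 4 = $980.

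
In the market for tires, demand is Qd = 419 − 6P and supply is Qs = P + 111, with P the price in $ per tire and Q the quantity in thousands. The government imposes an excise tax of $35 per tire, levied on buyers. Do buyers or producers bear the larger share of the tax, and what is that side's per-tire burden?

Without the tax, 419 − 6P = P + 111 gives 7P = 308, so P* = $44 and Q* = 155.
With the tax collected from buyers, demand (in seller-price terms) shifts: Qd = 419 − 6(P + 35).
New equilibrium: buyers pay $49, producers receive $14, Q = 125. (Wedge: Pb − Ps = 35.)
Per-tire burden: buyers $5, producers $30.
Producers take the larger share because supply is less price-elastic here (demand slope 6 vs supply slope 1).

Producers bear the larger share: $30 per tire.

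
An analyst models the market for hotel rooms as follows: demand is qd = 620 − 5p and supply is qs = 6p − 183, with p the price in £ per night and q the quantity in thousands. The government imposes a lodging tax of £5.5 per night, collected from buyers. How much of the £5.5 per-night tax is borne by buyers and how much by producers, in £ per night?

Buyers bear £3 per night; producers bear £2.5 per night.

Without the tax, 620 − 5p = 6p − 183 gives 11p = 803, so p* = £73 and q* = 255.
With the tax collected from buyers, demand (in seller-price terms) shifts: qd = 620 − 5(p + 5.5).
New equilibrium: buyers pay £76, producers receive £70.5, q = 240. (Wedge: pb − ps = 5.5.)
Burden on buyers: £3; on producers: £2.5. (They sum to £5.5.)
The less price-elastic side of the market bears the larger share of a per-unit tax.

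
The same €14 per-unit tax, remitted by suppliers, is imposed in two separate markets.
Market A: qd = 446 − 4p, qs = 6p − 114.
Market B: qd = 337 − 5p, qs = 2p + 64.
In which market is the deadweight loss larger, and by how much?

Market A, by €95.2.

Market A: pre-tax p* = €56, q* = 222; post-tax q = 188.4; deadweight loss = €235.2.
Market B: pre-tax p* = €39, q* = 142; post-tax q = 122; deadweight loss = €140.
Difference: €235.2 vs €140 → market A is larger by €95.2.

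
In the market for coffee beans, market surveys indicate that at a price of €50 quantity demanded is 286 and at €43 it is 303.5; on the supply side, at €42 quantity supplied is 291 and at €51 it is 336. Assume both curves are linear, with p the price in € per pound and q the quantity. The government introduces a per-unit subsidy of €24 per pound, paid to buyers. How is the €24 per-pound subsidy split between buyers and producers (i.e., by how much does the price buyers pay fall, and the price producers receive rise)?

Buyers gain €16 per pound; producers gain €8 per pound.

Demand slope: (303.5 − 286)/(43 − 50) = -2.5, so qd = 411 − 2.5p.
Supply slope: (336 − 291)/(51 − 42) = 5, so qs = 5p + 81.
Before the subsidy: set 411 − 2.5p = 5p + 81 → p* = €44, q* = 301.
With a per-unit subsidy paid to buyers, each effectively pays p − 24, so demand becomes qd = 411 − 2.5(p − 24).
Solving gives q = 341 with buyers paying €28 and producers receiving €52 (the €24 wedge).
Gain to buyers: €16; to producers: €8. (They sum to €24.)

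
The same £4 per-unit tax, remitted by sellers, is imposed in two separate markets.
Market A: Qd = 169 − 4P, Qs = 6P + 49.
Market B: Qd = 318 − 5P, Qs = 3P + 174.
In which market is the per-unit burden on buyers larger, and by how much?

Market A, by £0.9.

Market A: pre-tax P* = £12, Q* = 121; post-tax Q = 111.4; per-unit burden on buyers = £2.4.
Market B: pre-tax P* = £18, Q* = 228; post-tax Q = 220.5; per-unit burden on buyers = £1.5.
Difference: £2.4 vs £1.5 → market A is larger by £0.9.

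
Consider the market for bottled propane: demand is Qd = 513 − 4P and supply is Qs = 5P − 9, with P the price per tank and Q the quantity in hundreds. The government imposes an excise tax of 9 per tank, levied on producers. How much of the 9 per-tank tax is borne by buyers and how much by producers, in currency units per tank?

Buyers bear 5 per tank; producers bear 4 per tank.

Before the tax: set 513 − 4P = 5P − 9 → P* = 58, Q* = 281.
With the tax collected from producers, supply shifts: Qs = 5(P − 9) − 9.
New equilibrium: buyers pay 63, producers receive 54, Q = 261. (Wedge: Pb − Ps = 9.)
Burden on buyers: 5; on producers: 4. (They sum to 9.)
The less price-elastic side of the market bears the larger share of a per-unit tax.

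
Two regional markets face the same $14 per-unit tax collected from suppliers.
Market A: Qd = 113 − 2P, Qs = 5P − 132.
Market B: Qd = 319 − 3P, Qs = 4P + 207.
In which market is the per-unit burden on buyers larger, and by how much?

Market A, by $2.

Market A: pre-tax P* = $35, Q* = 43; post-tax Q = 23; per-unit burden on buyers = $10.
Market B: pre-tax P* = $16, Q* = 271; post-tax Q = 247; per-unit burden on buyers = $8.
Difference: $10 vs $8 → market A is larger by $2.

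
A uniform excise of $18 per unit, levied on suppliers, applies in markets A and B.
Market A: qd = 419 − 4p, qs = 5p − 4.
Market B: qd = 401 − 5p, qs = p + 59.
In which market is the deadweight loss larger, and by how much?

Market A, by $225.

Market A: pre-tax p* = $47, q* = 231; post-tax q = 191; deadweight loss = $360.
Market B: pre-tax p* = $57, q* = 116; post-tax q = 101; deadweight loss = $135.
Difference: $360 vs $135 → market A is larger by $225.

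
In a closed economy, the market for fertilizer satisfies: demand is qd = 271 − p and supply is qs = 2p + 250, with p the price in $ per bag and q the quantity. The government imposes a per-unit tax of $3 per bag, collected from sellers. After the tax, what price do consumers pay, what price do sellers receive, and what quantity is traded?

Before the tax: set 271 − p = 2p + 250 → p* = $7, q* = 264.
With the tax collected from sellers, supply shifts: qs = 2(p − 3) + 250.
New equilibrium: consumers pay $9, sellers receive $6, q = 262. (Wedge: pb − ps = 3.)

Consumers pay $9; sellers receive $6; quantity = 262.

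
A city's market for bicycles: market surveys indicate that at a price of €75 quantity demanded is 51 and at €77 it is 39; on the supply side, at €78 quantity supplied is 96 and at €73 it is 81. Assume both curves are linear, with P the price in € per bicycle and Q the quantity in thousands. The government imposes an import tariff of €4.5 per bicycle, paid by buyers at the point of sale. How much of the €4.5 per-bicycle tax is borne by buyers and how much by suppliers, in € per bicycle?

Demand slope: (39 − 51)/(77 − 75) = -6, so Qd = 501 − 6P.
Supply slope: (81 − 96)/(73 − 78) = 3, so Qs = 3P − 138.
Before the tax: set 501 − 6P = 3P − 138 → P* = €71, Q* = 75.
With the tax collected from buyers, demand (in seller-price terms) shifts: Qd = 501 − 6(P + 4.5).
New equilibrium: buyers pay €72.5, suppliers receive €68, Q = 66. (Wedge: Pb − Ps = 4.5.)
Burden on buyers: €1.5; on suppliers: €3. (They sum to €4.5.)
The less price-elastic side of the market bears the larger share of a per-unit tax.

Buyers bear €1.5 per bicycle; suppliers bear €3 per bicycle.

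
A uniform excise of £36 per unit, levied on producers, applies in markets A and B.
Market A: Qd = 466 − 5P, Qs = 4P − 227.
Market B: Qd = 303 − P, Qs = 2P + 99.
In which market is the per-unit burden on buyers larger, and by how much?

Market A: pre-tax P* = £77, Q* = 81; post-tax Q = 1; per-unit burden on buyers = £16.
Market B: pre-tax P* = £68, Q* = 235; post-tax Q = 211; per-unit burden on buyers = £24.
Difference: £16 vs £24 → market B is larger by £8.

Market B, by £8.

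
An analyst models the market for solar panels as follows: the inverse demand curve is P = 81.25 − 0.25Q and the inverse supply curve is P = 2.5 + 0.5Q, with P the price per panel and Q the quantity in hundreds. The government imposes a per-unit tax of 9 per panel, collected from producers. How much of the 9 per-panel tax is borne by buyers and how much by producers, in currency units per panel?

Buyers bear 3 per panel; producers bear 6 per panel.

Inverting to Q(P) form: Qd = 325 − 4P; Qs = 2P − 5.
Without the tax, 325 − 4P = 2P − 5 gives 6P = 330, so P* = 55 and Q* = 105.
With the tax collected from producers, supply shifts: Qs = 2(P − 9) − 5.
New equilibrium: buyers pay 58, producers receive 49, Q = 93. (Wedge: Pb − Ps = 9.)
Burden on buyers: 3; on producers: 6. (They sum to 9.)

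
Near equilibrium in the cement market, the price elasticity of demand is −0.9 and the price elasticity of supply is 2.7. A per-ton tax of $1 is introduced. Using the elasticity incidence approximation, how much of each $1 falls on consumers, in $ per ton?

Consumers bear ≈ $0.75 per ton.

Incidence ratio: consumers' share ≈ εs / (εs + |εd|) = 2.7 / (2.7 + 0.9) = 0.75.
So consumers bear ≈ 0.75 × $1 = $0.75; producers bear $0.25.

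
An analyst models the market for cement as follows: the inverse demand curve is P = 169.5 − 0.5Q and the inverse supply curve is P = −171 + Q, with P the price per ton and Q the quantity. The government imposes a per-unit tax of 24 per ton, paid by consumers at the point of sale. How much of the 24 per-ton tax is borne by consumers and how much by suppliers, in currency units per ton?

Inverting to Q(P) form: Qd = 339 − 2P; Qs = P + 171.
Without the tax, 339 − 2P = P + 171 gives 3P = 168, so P* = 56 and Q* = 227.
With the tax collected from consumers, demand (in seller-price terms) shifts: Qd = 339 − 2(P + 24).
Solving gives Q = 211 with consumers paying 64 and suppliers receiving 40 (the 24 wedge).
Burden on consumers: 8; on suppliers: 16. (They sum to 24.)
The less price-elastic side of the market bears the larger share of a per-unit tax.

Consumers bear 8 per ton; suppliers bear 16 per ton.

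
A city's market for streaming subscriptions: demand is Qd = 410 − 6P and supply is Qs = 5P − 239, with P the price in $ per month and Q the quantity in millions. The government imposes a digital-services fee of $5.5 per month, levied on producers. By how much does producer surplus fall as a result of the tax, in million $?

Producer surplus falls by $145.5 million.

Before the tax: set 410 − 6P = 5P − 239 → P* = $59, Q* = 56.
With the tax collected from producers, supply shifts: Qs = 5(P − 5.5) − 239.
New equilibrium: buyers pay $61.5, producers receive $56, Q = 41. (Wedge: Pb − Ps = 5.5.)
ΔPS is the trapezoid between Q = 41 and Q = 56 of height $3: ½ · (56 + 41) · 3 = $145.5.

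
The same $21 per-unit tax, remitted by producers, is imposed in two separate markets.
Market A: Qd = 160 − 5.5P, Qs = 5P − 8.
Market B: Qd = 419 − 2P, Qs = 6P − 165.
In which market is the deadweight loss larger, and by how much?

Market A, by $246.75.

Market A: pre-tax P* = $16, Q* = 72; post-tax Q = 17; deadweight loss = $577.5.
Market B: pre-tax P* = $73, Q* = 273; post-tax Q = 241.5; deadweight loss = $330.75.
Difference: $577.5 vs $330.75 → market A is larger by $246.75.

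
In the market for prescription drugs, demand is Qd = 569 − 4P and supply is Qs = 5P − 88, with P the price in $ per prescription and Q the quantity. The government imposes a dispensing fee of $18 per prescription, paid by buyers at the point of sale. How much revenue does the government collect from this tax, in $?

Tax revenue = $4266.

Before the tax: set 569 − 4P = 5P − 88 → P* = $73, Q* = 277.
With the tax collected from buyers, demand (in seller-price terms) shifts: Qd = 569 − 4(P + 18).
Solving gives Q = 237 with buyers paying $83 and sellers receiving $65 (the $18 wedge).
Revenue = t · Q = 18 · 237 = $4266.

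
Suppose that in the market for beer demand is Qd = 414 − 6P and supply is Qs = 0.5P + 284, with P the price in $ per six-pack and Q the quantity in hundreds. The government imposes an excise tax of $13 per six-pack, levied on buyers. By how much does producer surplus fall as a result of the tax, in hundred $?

Without the tax, 414 − 6P = 0.5P + 284 gives 6.5P = 130, so P* = $20 and Q* = 294.
With the tax collected from buyers, demand (in seller-price terms) shifts: Qd = 414 − 6(P + 13).
New equilibrium: buyers pay $21, sellers receive $8, Q = 288. (Wedge: Pb − Ps = 13.)
ΔPS is the trapezoid between Q = 288 and Q = 294 of height $12: ½ · (294 + 288) · 12 = $3492.

Producer surplus falls by $3492 hundred.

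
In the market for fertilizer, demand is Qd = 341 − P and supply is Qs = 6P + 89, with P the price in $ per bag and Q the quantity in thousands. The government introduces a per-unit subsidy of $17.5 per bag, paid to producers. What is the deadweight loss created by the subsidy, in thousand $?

Before the subsidy: set 341 − P = 6P + 89 → P* = $36, Q* = 305.
With a per-unit subsidy paid to producers, each receives P + 17.5 per unit sold, so supply becomes Qs = 6(P + 17.5) + 89.
Solving gives Q = 320 with consumers paying $21 and producers receiving $38.5 (the $17.5 wedge).
Quantity rises by |ΔQ| = |305 − 320| = 15.
DWL = ½ · t · |ΔQ| = ½ · 17.5 · 15 = $131.25.

Deadweight loss = $131.25 thousand.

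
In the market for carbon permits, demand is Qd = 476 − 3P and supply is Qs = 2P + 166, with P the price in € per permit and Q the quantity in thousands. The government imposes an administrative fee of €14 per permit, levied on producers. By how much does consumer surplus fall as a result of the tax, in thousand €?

Consumer surplus falls by €1576.96 thousand.

Without the tax, 476 − 3P = 2P + 166 gives 5P = 310, so P* = €62 and Q* = 290.
With the tax collected from producers, supply shifts: Qs = 2(P − 14) + 166.
New equilibrium: buyers pay €67.6, producers receive €53.6, Q = 273.2. (Wedge: Pb − Ps = 14.)
ΔCS is the trapezoid between Q = 273.2 and Q = 290 of height €5.6: ½ · (290 + 273.2) · 5.6 = €1576.96.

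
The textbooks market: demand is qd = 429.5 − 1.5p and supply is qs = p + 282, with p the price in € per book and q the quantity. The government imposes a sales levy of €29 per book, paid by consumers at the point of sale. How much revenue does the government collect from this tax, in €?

Tax revenue = €9384.4.

Before the tax: set 429.5 − 1.5p = p + 282 → p* = €59, q* = 341.
With the tax collected from consumers, demand (in seller-price terms) shifts: qd = 429.5 − 1.5(p + 29).
New equilibrium: consumers pay €70.6, sellers receive €41.6, q = 323.6. (Wedge: pb − ps = 29.)
Revenue = t · Q = 29 · 323.6 = €9384.4.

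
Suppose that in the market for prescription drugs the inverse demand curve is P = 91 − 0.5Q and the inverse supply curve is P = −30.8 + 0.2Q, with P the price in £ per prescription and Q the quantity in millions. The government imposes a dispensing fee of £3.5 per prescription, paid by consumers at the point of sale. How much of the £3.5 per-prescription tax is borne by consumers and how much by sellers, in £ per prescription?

Rewrite in direct form: Qd = 182 − 2P and Qs = 5P + 154.
Without the tax, 182 − 2P = 5P + 154 gives 7P = 28, so P* = £4 and Q* = 174.
With the tax collected from consumers, demand (in seller-price terms) shifts: Qd = 182 − 2(P + 3.5).
New equilibrium: consumers pay £6.5, sellers receive £3, Q = 169. (Wedge: Pb − Ps = 3.5.)
Burden on consumers: £2.5; on sellers: £1. (They sum to £3.5.)
The less price-elastic side of the market bears the larger share of a per-unit tax.

Consumers bear £2.5 per prescription; sellers bear £1 per prescription.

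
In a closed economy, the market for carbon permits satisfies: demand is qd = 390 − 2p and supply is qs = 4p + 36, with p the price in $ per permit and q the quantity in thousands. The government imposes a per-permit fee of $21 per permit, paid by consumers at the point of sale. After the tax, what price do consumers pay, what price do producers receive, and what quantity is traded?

Consumers pay $73; producers receive $52; quantity = 244.

Without the tax, 390 − 2p = 4p + 36 gives 6p = 354, so p* = $59 and q* = 272.
With the tax collected from consumers, demand (in seller-price terms) shifts: qd = 390 − 2(p + 21).
New equilibrium: consumers pay $73, producers receive $52, q = 244. (Wedge: pb − ps = 21.)
The less price-elastic side of the market bears the larger share of a per-unit tax.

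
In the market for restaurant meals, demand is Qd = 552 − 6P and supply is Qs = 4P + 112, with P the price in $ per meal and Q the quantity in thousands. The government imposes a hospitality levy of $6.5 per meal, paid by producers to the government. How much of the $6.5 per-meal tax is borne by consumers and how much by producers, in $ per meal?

Without the tax, 552 − 6P = 4P + 112 gives 10P = 440, so P* = $44 and Q* = 288.
With the tax collected from producers, supply shifts: Qs = 4(P − 6.5) + 112.
Solving gives Q = 272.4 with consumers paying $46.6 and producers receiving $40.1 (the $6.5 wedge).
Burden on consumers: $2.6; on producers: $3.9. (They sum to $6.5.)
The less price-elastic side of the market bears the larger share of a per-unit tax.

Consumers bear $2.6 per meal; producers bear $3.9 per meal.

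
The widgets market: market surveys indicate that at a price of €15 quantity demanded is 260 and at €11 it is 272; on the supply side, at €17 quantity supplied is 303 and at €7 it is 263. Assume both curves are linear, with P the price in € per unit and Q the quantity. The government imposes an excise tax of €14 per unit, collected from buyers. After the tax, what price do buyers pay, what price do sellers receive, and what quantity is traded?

Buyers pay €18; sellers receive €4; quantity = 251.

Demand slope: (272 − 260)/(11 − 15) = -3, so Qd = 305 − 3P.
Supply slope: (263 − 303)/(7 − 17) = 4, so Qs = 4P + 235.
Before the tax: set 305 − 3P = 4P + 235 → P* = €10, Q* = 275.
With the tax collected from buyers, demand (in seller-price terms) shifts: Qd = 305 − 3(P + 14).
Solving gives Q = 251 with buyers paying €18 and sellers receiving €4 (the €14 wedge).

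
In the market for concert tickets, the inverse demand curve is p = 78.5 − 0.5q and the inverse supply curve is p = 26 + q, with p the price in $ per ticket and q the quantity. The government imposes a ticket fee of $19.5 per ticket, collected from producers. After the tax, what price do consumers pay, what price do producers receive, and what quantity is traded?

Rewrite in direct form: qd = 157 − 2p and qs = p − 26.
Without the tax, 157 − 2p = p − 26 gives 3p = 183, so p* = $61 and q* = 35.
With the tax collected from producers, supply shifts: qs = (p − 19.5) − 26.
New equilibrium: consumers pay $67.5, producers receive $48, q = 22. (Wedge: pb − ps = 19.5.)
The less price-elastic side of the market bears the larger share of a per-unit tax.

Consumers pay $67.5; producers receive $48; quantity = 22.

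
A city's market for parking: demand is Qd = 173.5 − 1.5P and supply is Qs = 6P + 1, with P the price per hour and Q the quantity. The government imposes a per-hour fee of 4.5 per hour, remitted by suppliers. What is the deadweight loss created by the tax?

Without the tax, 173.5 − 1.5P = 6P + 1 gives 7.5P = 172.5, so P* = 23 and Q* = 139.
With the tax collected from suppliers, supply shifts: Qs = 6(P − 4.5) + 1.
Solving gives Q = 133.6 with buyers paying 26.6 and suppliers receiving 22.1 (the 4.5 wedge).
Quantity falls by |ΔQ| = |139 − 133.6| = 5.4.
DWL = ½ · t · |ΔQ| = ½ · 4.5 · 5.4 = 12.15.

Deadweight loss = 12.15.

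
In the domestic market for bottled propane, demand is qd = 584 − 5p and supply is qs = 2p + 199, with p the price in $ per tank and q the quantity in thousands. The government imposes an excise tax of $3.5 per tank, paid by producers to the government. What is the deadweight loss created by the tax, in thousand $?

Before the tax: set 584 − 5p = 2p + 199 → p* = $55, q* = 309.
With the tax collected from producers, supply shifts: qs = 2(p − 3.5) + 199.
New equilibrium: buyers pay $56, producers receive $52.5, q = 304. (Wedge: pb − ps = 3.5.)
Quantity falls by |ΔQ| = |309 − 304| = 5.
DWL = ½ · t · |ΔQ| = ½ · 3.5 · 5 = $8.75.

Deadweight loss = $8.75 thousand.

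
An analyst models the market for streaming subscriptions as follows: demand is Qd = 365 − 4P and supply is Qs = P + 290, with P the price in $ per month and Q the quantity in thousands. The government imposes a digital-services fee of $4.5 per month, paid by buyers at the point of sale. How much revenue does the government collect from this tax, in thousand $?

Tax revenue = $1356.3 thousand.

Before the tax: set 365 − 4P = P + 290 → P* = $15, Q* = 305.
With the tax collected from buyers, demand (in seller-price terms) shifts: Qd = 365 − 4(P + 4.5).
New equilibrium: buyers pay $15.9, sellers receive $11.4, Q = 301.4. (Wedge: Pb − Ps = 4.5.)
Revenue = t · Q = 4.5 · 301.4 = $1356.3.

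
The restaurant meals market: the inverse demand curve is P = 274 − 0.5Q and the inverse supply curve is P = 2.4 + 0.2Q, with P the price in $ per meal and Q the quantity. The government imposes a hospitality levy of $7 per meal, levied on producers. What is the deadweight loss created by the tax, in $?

Deadweight loss = $35.

Inverting to Q(P) form: Qd = 548 − 2P; Qs = 5P − 12.
Without the tax, 548 − 2P = 5P − 12 gives 7P = 560, so P* = $80 and Q* = 388.
With the tax collected from producers, supply shifts: Qs = 5(P − 7) − 12.
Solving gives Q = 378 with buyers paying $85 and producers receiving $78 (the $7 wedge).
Quantity falls by |ΔQ| = |388 − 378| = 10.
DWL = ½ · t · |ΔQ| = ½ · 7 · 10 = $35.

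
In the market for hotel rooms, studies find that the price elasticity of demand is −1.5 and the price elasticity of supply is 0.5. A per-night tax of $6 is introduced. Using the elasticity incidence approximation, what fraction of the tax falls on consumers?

Incidence ratio: consumers' share ≈ εs / (εs + |εd|) = 0.5 / (0.5 + 1.5) = 0.25.
Supply is the less elastic side, so consumers bear the smaller share.

Consumers' share ≈ 0.25.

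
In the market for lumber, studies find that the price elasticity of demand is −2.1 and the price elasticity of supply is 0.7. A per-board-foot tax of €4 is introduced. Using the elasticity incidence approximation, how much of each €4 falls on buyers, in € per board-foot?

Buyers bear ≈ €1 per board-foot.

Incidence ratio: buyers' share ≈ εs / (εs + |εd|) = 0.7 / (0.7 + 2.1) = 0.25.
So buyers bear ≈ 0.25 × €4 = €1; suppliers bear €3.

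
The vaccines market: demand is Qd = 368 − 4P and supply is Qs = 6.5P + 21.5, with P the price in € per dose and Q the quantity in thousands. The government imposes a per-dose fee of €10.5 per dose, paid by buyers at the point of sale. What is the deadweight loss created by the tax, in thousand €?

Before the tax: set 368 − 4P = 6.5P + 21.5 → P* = €33, Q* = 236.
With the tax collected from buyers, demand (in seller-price terms) shifts: Qd = 368 − 4(P + 10.5).
New equilibrium: buyers pay €39.5, producers receive €29, Q = 210. (Wedge: Pb − Ps = 10.5.)
Quantity falls by |ΔQ| = |236 − 210| = 26.
DWL = ½ · t · |ΔQ| = ½ · 10.5 · 26 = €136.5.

Deadweight loss = €136.5 thousand.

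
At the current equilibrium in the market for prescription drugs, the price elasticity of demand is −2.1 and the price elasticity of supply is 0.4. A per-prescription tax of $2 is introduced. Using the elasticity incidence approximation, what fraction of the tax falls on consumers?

Incidence ratio: consumers' share ≈ εs / (εs + |εd|) = 0.4 / (0.4 + 2.1) = 0.16.
Supply is the less elastic side, so consumers bear the smaller share.

Consumers' share ≈ 0.16.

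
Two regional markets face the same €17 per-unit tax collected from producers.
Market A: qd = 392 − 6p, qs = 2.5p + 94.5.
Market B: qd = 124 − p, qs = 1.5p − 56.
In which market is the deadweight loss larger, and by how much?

Market A, by €168.3.

Market A: pre-tax p* = €35, q* = 182; post-tax q = 152; deadweight loss = €255.
Market B: pre-tax p* = €72, q* = 52; post-tax q = 41.8; deadweight loss = €86.7.
Difference: €255 vs €86.7 → market A is larger by €168.3.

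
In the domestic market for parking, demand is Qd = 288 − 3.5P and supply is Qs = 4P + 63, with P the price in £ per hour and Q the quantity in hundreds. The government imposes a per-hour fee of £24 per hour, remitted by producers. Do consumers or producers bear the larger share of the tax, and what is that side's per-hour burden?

Before the tax: set 288 − 3.5P = 4P + 63 → P* = £30, Q* = 183.
With the tax collected from producers, supply shifts: Qs = 4(P − 24) + 63.
Solving gives Q = 138.2 with consumers paying £42.8 and producers receiving £18.8 (the £24 wedge).
Per-hour burden: consumers £12.8, producers £11.2.
Consumers take the larger share because demand is less price-elastic here (demand slope 3.5 vs supply slope 4).
The less price-elastic side of the market bears the larger share of a per-unit tax.

Consumers bear the larger share: £12.8 per hour.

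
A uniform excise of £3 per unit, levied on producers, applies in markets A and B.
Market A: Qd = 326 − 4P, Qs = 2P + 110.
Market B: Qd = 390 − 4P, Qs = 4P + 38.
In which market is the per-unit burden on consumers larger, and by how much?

Market A: pre-tax P* = £36, Q* = 182; post-tax Q = 178; per-unit burden on consumers = £1.
Market B: pre-tax P* = £44, Q* = 214; post-tax Q = 208; per-unit burden on consumers = £1.5.
Difference: £1 vs £1.5 → market B is larger by £0.5.

Market B, by £0.5.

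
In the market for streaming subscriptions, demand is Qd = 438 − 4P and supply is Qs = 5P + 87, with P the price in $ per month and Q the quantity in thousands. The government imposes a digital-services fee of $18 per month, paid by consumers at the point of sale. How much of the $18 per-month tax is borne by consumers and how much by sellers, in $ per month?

Consumers bear $10 per month; sellers bear $8 per month.

Before the tax: set 438 − 4P = 5P + 87 → P* = $39, Q* = 282.
With the tax collected from consumers, demand (in seller-price terms) shifts: Qd = 438 − 4(P + 18).
Solving gives Q = 242 with consumers paying $49 and sellers receiving $31 (the $18 wedge).
Burden on consumers: $10; on sellers: $8. (They sum to $18.)
The less price-elastic side of the market bears the larger share of a per-unit tax.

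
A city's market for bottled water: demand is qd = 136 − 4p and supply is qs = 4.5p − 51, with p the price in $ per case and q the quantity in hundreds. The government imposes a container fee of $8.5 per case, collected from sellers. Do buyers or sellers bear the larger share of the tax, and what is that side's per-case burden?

Buyers bear the larger share: $4.5 per case.

Without the tax, 136 − 4p = 4.5p − 51 gives 8.5p = 187, so p* = $22 and q* = 48.
With the tax collected from sellers, supply shifts: qs = 4.5(p − 8.5) − 51.
Solving gives q = 30 with buyers paying $26.5 and sellers receiving $18 (the $8.5 wedge).
Per-case burden: buyers $4.5, sellers $4.
Buyers take the larger share because demand is less price-elastic here (demand slope 4 vs supply slope 4.5).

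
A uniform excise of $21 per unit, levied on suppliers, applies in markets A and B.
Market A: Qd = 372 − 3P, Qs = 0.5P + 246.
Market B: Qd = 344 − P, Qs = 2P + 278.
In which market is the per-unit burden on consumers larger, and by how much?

Market A: pre-tax P* = $36, Q* = 264; post-tax Q = 255; per-unit burden on consumers = $3.
Market B: pre-tax P* = $22, Q* = 322; post-tax Q = 308; per-unit burden on consumers = $14.
Difference: $3 vs $14 → market B is larger by $11.

Market B, by $11.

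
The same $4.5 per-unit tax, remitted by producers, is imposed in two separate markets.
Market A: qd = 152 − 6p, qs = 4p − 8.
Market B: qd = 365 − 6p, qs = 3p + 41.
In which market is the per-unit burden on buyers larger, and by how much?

Market A: pre-tax p* = $16, q* = 56; post-tax q = 45.2; per-unit burden on buyers = $1.8.
Market B: pre-tax p* = $36, q* = 149; post-tax q = 140; per-unit burden on buyers = $1.5.
Difference: $1.8 vs $1.5 → market A is larger by $0.3.

Market A, by $0.3.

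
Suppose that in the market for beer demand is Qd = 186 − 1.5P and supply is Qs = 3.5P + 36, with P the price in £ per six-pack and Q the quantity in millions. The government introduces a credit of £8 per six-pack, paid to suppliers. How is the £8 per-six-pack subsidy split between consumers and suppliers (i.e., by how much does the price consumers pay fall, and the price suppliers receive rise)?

Consumers gain £5.6 per six-pack; suppliers gain £2.4 per six-pack.

Before the subsidy: set 186 − 1.5P = 3.5P + 36 → P* = £30, Q* = 141.
With a per-unit subsidy paid to suppliers, each receives P + 8 per unit sold, so supply becomes Qs = 3.5(P + 8) + 36.
New equilibrium: consumers pay £24.4, suppliers receive £32.4, Q = 149.4. (Wedge: Pb − Ps = −8.)
Gain to consumers: £5.6; to suppliers: £2.4. (They sum to £8.)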